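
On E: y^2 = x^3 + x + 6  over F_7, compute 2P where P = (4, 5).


Doubling: s = (3 x1^2 + a) / (2 y1)
s = (3*4^2 + 1) / (2*5) mod 7 = 0
x3 = s^2 - 2 x1 mod 7 = 0^2 - 2*4 = 6
y3 = s (x1 - x3) - y1 mod 7 = 0 * (4 - 6) - 5 = 2

2P = (6, 2)


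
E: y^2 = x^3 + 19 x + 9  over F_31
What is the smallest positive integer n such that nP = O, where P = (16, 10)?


Compute successive multiples of P until we hit O:
  1P = (16, 10)
  2P = (13, 29)
  3P = (18, 13)
  4P = (7, 19)
  5P = (9, 14)
  6P = (0, 3)
  7P = (25, 19)
  8P = (22, 15)
  ... (continuing to 30P)
  30P = O

ord(P) = 30


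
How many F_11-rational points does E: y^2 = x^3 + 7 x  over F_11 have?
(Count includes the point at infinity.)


For each x in F_11, count y with y^2 = x^3 + 7 x + 0 mod 11:
  x = 0: RHS = 0, y in [0]  -> 1 point(s)
  x = 2: RHS = 0, y in [0]  -> 1 point(s)
  x = 3: RHS = 4, y in [2, 9]  -> 2 point(s)
  x = 4: RHS = 4, y in [2, 9]  -> 2 point(s)
  x = 6: RHS = 5, y in [4, 7]  -> 2 point(s)
  x = 9: RHS = 0, y in [0]  -> 1 point(s)
  x = 10: RHS = 3, y in [5, 6]  -> 2 point(s)
Affine points: 11. Add the point at infinity: total = 12.

#E(F_11) = 12


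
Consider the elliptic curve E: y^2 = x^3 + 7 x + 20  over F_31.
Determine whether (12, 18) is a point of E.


Check whether y^2 = x^3 + 7 x + 20 (mod 31) for (x, y) = (12, 18).
LHS: y^2 = 18^2 mod 31 = 14
RHS: x^3 + 7 x + 20 = 12^3 + 7*12 + 20 mod 31 = 3
LHS != RHS

No, not on the curve


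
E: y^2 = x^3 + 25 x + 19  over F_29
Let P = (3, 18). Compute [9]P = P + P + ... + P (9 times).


k = 9 = 1001_2 (binary, LSB first: 1001)
Double-and-add from P = (3, 18):
  bit 0 = 1: acc = O + (3, 18) = (3, 18)
  bit 1 = 0: acc unchanged = (3, 18)
  bit 2 = 0: acc unchanged = (3, 18)
  bit 3 = 1: acc = (3, 18) + (1, 25) = (1, 4)

9P = (1, 4)


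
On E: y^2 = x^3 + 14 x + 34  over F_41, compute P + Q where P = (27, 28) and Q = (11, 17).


P != Q, so use the chord formula.
s = (y2 - y1) / (x2 - x1) = (30) / (25) mod 41 = 34
x3 = s^2 - x1 - x2 mod 41 = 34^2 - 27 - 11 = 11
y3 = s (x1 - x3) - y1 mod 41 = 34 * (27 - 11) - 28 = 24

P + Q = (11, 24)


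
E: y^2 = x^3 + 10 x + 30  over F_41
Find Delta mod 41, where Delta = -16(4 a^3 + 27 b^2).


4 a^3 + 27 b^2 = 4*10^3 + 27*30^2 = 4000 + 24300 = 28300
Delta = -16 * (28300) = -452800
Delta mod 41 = 4

Delta = 4 (mod 41)


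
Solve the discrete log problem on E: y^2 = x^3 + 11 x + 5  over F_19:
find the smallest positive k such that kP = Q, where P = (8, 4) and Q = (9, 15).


Enumerate multiples of P until we hit Q = (9, 15):
  1P = (8, 4)
  2P = (0, 9)
  3P = (1, 13)
  4P = (7, 11)
  5P = (15, 7)
  6P = (2, 4)
  7P = (9, 15)
Match found at i = 7.

k = 7


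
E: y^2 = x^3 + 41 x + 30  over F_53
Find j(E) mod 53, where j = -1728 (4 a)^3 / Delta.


Delta = -16(4 a^3 + 27 b^2) mod 53 = 42
-1728 * (4 a)^3 = -1728 * (4*41)^3 mod 53 = 28
j = 28 * 42^(-1) mod 53 = 36

j = 36 (mod 53)


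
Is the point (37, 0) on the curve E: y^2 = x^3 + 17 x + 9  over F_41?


Check whether y^2 = x^3 + 17 x + 9 (mod 41) for (x, y) = (37, 0).
LHS: y^2 = 0^2 mod 41 = 0
RHS: x^3 + 17 x + 9 = 37^3 + 17*37 + 9 mod 41 = 0
LHS = RHS

Yes, on the curve


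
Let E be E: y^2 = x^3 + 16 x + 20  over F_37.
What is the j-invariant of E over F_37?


Delta = -16(4 a^3 + 27 b^2) mod 37 = 28
-1728 * (4 a)^3 = -1728 * (4*16)^3 mod 37 = 26
j = 26 * 28^(-1) mod 37 = 30

j = 30 (mod 37)


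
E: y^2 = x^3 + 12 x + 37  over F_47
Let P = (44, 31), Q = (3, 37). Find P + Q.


P != Q, so use the chord formula.
s = (y2 - y1) / (x2 - x1) = (6) / (6) mod 47 = 1
x3 = s^2 - x1 - x2 mod 47 = 1^2 - 44 - 3 = 1
y3 = s (x1 - x3) - y1 mod 47 = 1 * (44 - 1) - 31 = 12

P + Q = (1, 12)


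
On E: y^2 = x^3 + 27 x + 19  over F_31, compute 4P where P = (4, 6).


k = 4 = 100_2 (binary, LSB first: 001)
Double-and-add from P = (4, 6):
  bit 0 = 0: acc unchanged = O
  bit 1 = 0: acc unchanged = O
  bit 2 = 1: acc = O + (5, 0) = (5, 0)

4P = (5, 0)


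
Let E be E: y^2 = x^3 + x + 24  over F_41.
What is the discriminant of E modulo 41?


4 a^3 + 27 b^2 = 4*1^3 + 27*24^2 = 4 + 15552 = 15556
Delta = -16 * (15556) = -248896
Delta mod 41 = 15

Delta = 15 (mod 41)


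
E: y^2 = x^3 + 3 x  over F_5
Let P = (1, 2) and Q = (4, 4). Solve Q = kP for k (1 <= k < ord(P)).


Enumerate multiples of P until we hit Q = (4, 4):
  1P = (1, 2)
  2P = (4, 1)
  3P = (4, 4)
Match found at i = 3.

k = 3


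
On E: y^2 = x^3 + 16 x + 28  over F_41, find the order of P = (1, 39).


Compute successive multiples of P until we hit O:
  1P = (1, 39)
  2P = (18, 11)
  3P = (4, 19)
  4P = (3, 29)
  5P = (21, 20)
  6P = (28, 1)
  7P = (11, 10)
  8P = (37, 8)
  ... (continuing to 39P)
  39P = O

ord(P) = 39


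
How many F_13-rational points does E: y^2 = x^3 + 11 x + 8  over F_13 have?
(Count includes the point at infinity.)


For each x in F_13, count y with y^2 = x^3 + 11 x + 8 mod 13:
  x = 2: RHS = 12, y in [5, 8]  -> 2 point(s)
  x = 3: RHS = 3, y in [4, 9]  -> 2 point(s)
  x = 4: RHS = 12, y in [5, 8]  -> 2 point(s)
  x = 6: RHS = 4, y in [2, 11]  -> 2 point(s)
  x = 7: RHS = 12, y in [5, 8]  -> 2 point(s)
  x = 8: RHS = 10, y in [6, 7]  -> 2 point(s)
  x = 9: RHS = 4, y in [2, 11]  -> 2 point(s)
  x = 10: RHS = 0, y in [0]  -> 1 point(s)
  x = 11: RHS = 4, y in [2, 11]  -> 2 point(s)
  x = 12: RHS = 9, y in [3, 10]  -> 2 point(s)
Affine points: 19. Add the point at infinity: total = 20.

#E(F_13) = 20


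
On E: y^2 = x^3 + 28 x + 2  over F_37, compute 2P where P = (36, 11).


Doubling: s = (3 x1^2 + a) / (2 y1)
s = (3*36^2 + 28) / (2*11) mod 37 = 30
x3 = s^2 - 2 x1 mod 37 = 30^2 - 2*36 = 14
y3 = s (x1 - x3) - y1 mod 37 = 30 * (36 - 14) - 11 = 20

2P = (14, 20)


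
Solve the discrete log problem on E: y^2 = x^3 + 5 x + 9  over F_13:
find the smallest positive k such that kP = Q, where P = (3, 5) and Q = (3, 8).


Enumerate multiples of P until we hit Q = (3, 8):
  1P = (3, 5)
  2P = (11, 11)
  3P = (2, 12)
  4P = (5, 9)
  5P = (9, 9)
  6P = (0, 10)
  7P = (7, 6)
  8P = (12, 9)
  9P = (12, 4)
  10P = (7, 7)
  11P = (0, 3)
  12P = (9, 4)
  13P = (5, 4)
  14P = (2, 1)
  15P = (11, 2)
  16P = (3, 8)
Match found at i = 16.

k = 16


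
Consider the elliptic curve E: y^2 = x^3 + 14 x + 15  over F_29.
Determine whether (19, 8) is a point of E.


Check whether y^2 = x^3 + 14 x + 15 (mod 29) for (x, y) = (19, 8).
LHS: y^2 = 8^2 mod 29 = 6
RHS: x^3 + 14 x + 15 = 19^3 + 14*19 + 15 mod 29 = 6
LHS = RHS

Yes, on the curve


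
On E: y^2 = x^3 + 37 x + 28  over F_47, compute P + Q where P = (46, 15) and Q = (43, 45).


P != Q, so use the chord formula.
s = (y2 - y1) / (x2 - x1) = (30) / (44) mod 47 = 37
x3 = s^2 - x1 - x2 mod 47 = 37^2 - 46 - 43 = 11
y3 = s (x1 - x3) - y1 mod 47 = 37 * (46 - 11) - 15 = 11

P + Q = (11, 11)


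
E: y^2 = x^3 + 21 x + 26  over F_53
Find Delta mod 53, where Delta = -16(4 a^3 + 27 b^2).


4 a^3 + 27 b^2 = 4*21^3 + 27*26^2 = 37044 + 18252 = 55296
Delta = -16 * (55296) = -884736
Delta mod 53 = 46

Delta = 46 (mod 53)


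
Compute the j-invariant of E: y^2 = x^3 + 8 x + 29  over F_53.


Delta = -16(4 a^3 + 27 b^2) mod 53 = 42
-1728 * (4 a)^3 = -1728 * (4*8)^3 mod 53 = 29
j = 29 * 42^(-1) mod 53 = 7

j = 7 (mod 53)


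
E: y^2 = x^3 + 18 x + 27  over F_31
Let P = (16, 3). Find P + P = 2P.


Doubling: s = (3 x1^2 + a) / (2 y1)
s = (3*16^2 + 18) / (2*3) mod 31 = 7
x3 = s^2 - 2 x1 mod 31 = 7^2 - 2*16 = 17
y3 = s (x1 - x3) - y1 mod 31 = 7 * (16 - 17) - 3 = 21

2P = (17, 21)


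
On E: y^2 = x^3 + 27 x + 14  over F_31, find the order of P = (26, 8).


Compute successive multiples of P until we hit O:
  1P = (26, 8)
  2P = (24, 28)
  3P = (19, 15)
  4P = (18, 15)
  5P = (27, 20)
  6P = (29, 18)
  7P = (25, 16)
  8P = (13, 12)
  ... (continuing to 34P)
  34P = O

ord(P) = 34


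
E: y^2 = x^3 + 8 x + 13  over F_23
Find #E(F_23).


For each x in F_23, count y with y^2 = x^3 + 8 x + 13 mod 23:
  x = 0: RHS = 13, y in [6, 17]  -> 2 point(s)
  x = 3: RHS = 18, y in [8, 15]  -> 2 point(s)
  x = 6: RHS = 1, y in [1, 22]  -> 2 point(s)
  x = 9: RHS = 9, y in [3, 20]  -> 2 point(s)
  x = 10: RHS = 12, y in [9, 14]  -> 2 point(s)
  x = 11: RHS = 6, y in [11, 12]  -> 2 point(s)
  x = 15: RHS = 12, y in [9, 14]  -> 2 point(s)
  x = 17: RHS = 2, y in [5, 18]  -> 2 point(s)
  x = 18: RHS = 9, y in [3, 20]  -> 2 point(s)
  x = 19: RHS = 9, y in [3, 20]  -> 2 point(s)
  x = 20: RHS = 8, y in [10, 13]  -> 2 point(s)
  x = 21: RHS = 12, y in [9, 14]  -> 2 point(s)
  x = 22: RHS = 4, y in [2, 21]  -> 2 point(s)
Affine points: 26. Add the point at infinity: total = 27.

#E(F_23) = 27


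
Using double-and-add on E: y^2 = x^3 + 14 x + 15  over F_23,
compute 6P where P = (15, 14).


k = 6 = 110_2 (binary, LSB first: 011)
Double-and-add from P = (15, 14):
  bit 0 = 0: acc unchanged = O
  bit 1 = 1: acc = O + (5, 7) = (5, 7)
  bit 2 = 1: acc = (5, 7) + (8, 15) = (12, 5)

6P = (12, 5)


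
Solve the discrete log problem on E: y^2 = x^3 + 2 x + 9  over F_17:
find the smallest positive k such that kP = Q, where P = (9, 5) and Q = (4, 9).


Enumerate multiples of P until we hit Q = (4, 9):
  1P = (9, 5)
  2P = (0, 3)
  3P = (7, 3)
  4P = (2, 2)
  5P = (10, 14)
  6P = (11, 11)
  7P = (6, 4)
  8P = (4, 8)
  9P = (3, 5)
  10P = (5, 12)
  11P = (5, 5)
  12P = (3, 12)
  13P = (4, 9)
Match found at i = 13.

k = 13


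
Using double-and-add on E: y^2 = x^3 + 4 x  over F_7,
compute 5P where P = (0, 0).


k = 5 = 101_2 (binary, LSB first: 101)
Double-and-add from P = (0, 0):
  bit 0 = 1: acc = O + (0, 0) = (0, 0)
  bit 1 = 0: acc unchanged = (0, 0)
  bit 2 = 1: acc = (0, 0) + O = (0, 0)

5P = (0, 0)


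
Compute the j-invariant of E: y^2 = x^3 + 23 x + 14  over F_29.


Delta = -16(4 a^3 + 27 b^2) mod 29 = 28
-1728 * (4 a)^3 = -1728 * (4*23)^3 mod 29 = 21
j = 21 * 28^(-1) mod 29 = 8

j = 8 (mod 29)


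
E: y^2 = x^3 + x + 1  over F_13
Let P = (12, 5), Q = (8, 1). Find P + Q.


P != Q, so use the chord formula.
s = (y2 - y1) / (x2 - x1) = (9) / (9) mod 13 = 1
x3 = s^2 - x1 - x2 mod 13 = 1^2 - 12 - 8 = 7
y3 = s (x1 - x3) - y1 mod 13 = 1 * (12 - 7) - 5 = 0

P + Q = (7, 0)


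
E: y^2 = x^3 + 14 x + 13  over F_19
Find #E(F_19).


For each x in F_19, count y with y^2 = x^3 + 14 x + 13 mod 19:
  x = 1: RHS = 9, y in [3, 16]  -> 2 point(s)
  x = 2: RHS = 11, y in [7, 12]  -> 2 point(s)
  x = 3: RHS = 6, y in [5, 14]  -> 2 point(s)
  x = 4: RHS = 0, y in [0]  -> 1 point(s)
  x = 6: RHS = 9, y in [3, 16]  -> 2 point(s)
  x = 7: RHS = 17, y in [6, 13]  -> 2 point(s)
  x = 11: RHS = 16, y in [4, 15]  -> 2 point(s)
  x = 12: RHS = 9, y in [3, 16]  -> 2 point(s)
  x = 13: RHS = 17, y in [6, 13]  -> 2 point(s)
  x = 15: RHS = 7, y in [8, 11]  -> 2 point(s)
  x = 16: RHS = 1, y in [1, 18]  -> 2 point(s)
  x = 18: RHS = 17, y in [6, 13]  -> 2 point(s)
Affine points: 23. Add the point at infinity: total = 24.

#E(F_19) = 24


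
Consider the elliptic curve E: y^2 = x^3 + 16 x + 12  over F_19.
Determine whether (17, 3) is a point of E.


Check whether y^2 = x^3 + 16 x + 12 (mod 19) for (x, y) = (17, 3).
LHS: y^2 = 3^2 mod 19 = 9
RHS: x^3 + 16 x + 12 = 17^3 + 16*17 + 12 mod 19 = 10
LHS != RHS

No, not on the curve


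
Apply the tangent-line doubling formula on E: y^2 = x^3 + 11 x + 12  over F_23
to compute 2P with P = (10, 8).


Doubling: s = (3 x1^2 + a) / (2 y1)
s = (3*10^2 + 11) / (2*8) mod 23 = 18
x3 = s^2 - 2 x1 mod 23 = 18^2 - 2*10 = 5
y3 = s (x1 - x3) - y1 mod 23 = 18 * (10 - 5) - 8 = 13

2P = (5, 13)


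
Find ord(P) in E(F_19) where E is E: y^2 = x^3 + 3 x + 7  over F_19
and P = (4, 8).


Compute successive multiples of P until we hit O:
  1P = (4, 8)
  2P = (15, 8)
  3P = (0, 11)
  4P = (12, 17)
  5P = (1, 12)
  6P = (1, 7)
  7P = (12, 2)
  8P = (0, 8)
  ... (continuing to 11P)
  11P = O

ord(P) = 11


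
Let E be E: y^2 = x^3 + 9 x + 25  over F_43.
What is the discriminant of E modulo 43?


4 a^3 + 27 b^2 = 4*9^3 + 27*25^2 = 2916 + 16875 = 19791
Delta = -16 * (19791) = -316656
Delta mod 43 = 39

Delta = 39 (mod 43)


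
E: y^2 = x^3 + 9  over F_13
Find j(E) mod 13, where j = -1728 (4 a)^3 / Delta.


Delta = -16(4 a^3 + 27 b^2) mod 13 = 4
-1728 * (4 a)^3 = -1728 * (4*0)^3 mod 13 = 0
j = 0 * 4^(-1) mod 13 = 0

j = 0 (mod 13)


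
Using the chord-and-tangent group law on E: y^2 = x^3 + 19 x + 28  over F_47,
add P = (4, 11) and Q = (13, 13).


P != Q, so use the chord formula.
s = (y2 - y1) / (x2 - x1) = (2) / (9) mod 47 = 42
x3 = s^2 - x1 - x2 mod 47 = 42^2 - 4 - 13 = 8
y3 = s (x1 - x3) - y1 mod 47 = 42 * (4 - 8) - 11 = 9

P + Q = (8, 9)


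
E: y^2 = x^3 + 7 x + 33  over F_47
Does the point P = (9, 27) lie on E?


Check whether y^2 = x^3 + 7 x + 33 (mod 47) for (x, y) = (9, 27).
LHS: y^2 = 27^2 mod 47 = 24
RHS: x^3 + 7 x + 33 = 9^3 + 7*9 + 33 mod 47 = 26
LHS != RHS

No, not on the curve


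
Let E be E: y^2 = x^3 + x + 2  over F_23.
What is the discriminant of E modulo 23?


4 a^3 + 27 b^2 = 4*1^3 + 27*2^2 = 4 + 108 = 112
Delta = -16 * (112) = -1792
Delta mod 23 = 2

Delta = 2 (mod 23)


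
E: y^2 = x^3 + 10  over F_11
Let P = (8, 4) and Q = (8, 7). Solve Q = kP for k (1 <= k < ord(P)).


Enumerate multiples of P until we hit Q = (8, 7):
  1P = (8, 4)
  2P = (10, 3)
  3P = (7, 1)
  4P = (5, 5)
  5P = (3, 9)
  6P = (1, 0)
  7P = (3, 2)
  8P = (5, 6)
  9P = (7, 10)
  10P = (10, 8)
  11P = (8, 7)
Match found at i = 11.

k = 11


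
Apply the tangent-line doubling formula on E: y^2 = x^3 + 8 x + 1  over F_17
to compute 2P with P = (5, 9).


Doubling: s = (3 x1^2 + a) / (2 y1)
s = (3*5^2 + 8) / (2*9) mod 17 = 15
x3 = s^2 - 2 x1 mod 17 = 15^2 - 2*5 = 11
y3 = s (x1 - x3) - y1 mod 17 = 15 * (5 - 11) - 9 = 3

2P = (11, 3)


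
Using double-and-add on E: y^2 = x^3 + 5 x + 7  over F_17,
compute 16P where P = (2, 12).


k = 16 = 10000_2 (binary, LSB first: 00001)
Double-and-add from P = (2, 12):
  bit 0 = 0: acc unchanged = O
  bit 1 = 0: acc unchanged = O
  bit 2 = 0: acc unchanged = O
  bit 3 = 0: acc unchanged = O
  bit 4 = 1: acc = O + (8, 7) = (8, 7)

16P = (8, 7)


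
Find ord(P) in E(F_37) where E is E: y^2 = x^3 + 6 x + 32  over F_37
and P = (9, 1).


Compute successive multiples of P until we hit O:
  1P = (9, 1)
  2P = (7, 26)
  3P = (20, 7)
  4P = (19, 7)
  5P = (36, 5)
  6P = (4, 34)
  7P = (35, 30)
  8P = (29, 8)
  ... (continuing to 17P)
  17P = O

ord(P) = 17


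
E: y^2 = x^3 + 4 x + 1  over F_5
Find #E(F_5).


For each x in F_5, count y with y^2 = x^3 + 4 x + 1 mod 5:
  x = 0: RHS = 1, y in [1, 4]  -> 2 point(s)
  x = 1: RHS = 1, y in [1, 4]  -> 2 point(s)
  x = 3: RHS = 0, y in [0]  -> 1 point(s)
  x = 4: RHS = 1, y in [1, 4]  -> 2 point(s)
Affine points: 7. Add the point at infinity: total = 8.

#E(F_5) = 8


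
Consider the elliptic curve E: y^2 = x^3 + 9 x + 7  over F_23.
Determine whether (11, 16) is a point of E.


Check whether y^2 = x^3 + 9 x + 7 (mod 23) for (x, y) = (11, 16).
LHS: y^2 = 16^2 mod 23 = 3
RHS: x^3 + 9 x + 7 = 11^3 + 9*11 + 7 mod 23 = 11
LHS != RHS

No, not on the curve


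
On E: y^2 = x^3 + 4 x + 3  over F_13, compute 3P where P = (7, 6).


k = 3 = 11_2 (binary, LSB first: 11)
Double-and-add from P = (7, 6):
  bit 0 = 1: acc = O + (7, 6) = (7, 6)
  bit 1 = 1: acc = (7, 6) + (11, 0) = (7, 7)

3P = (7, 7)


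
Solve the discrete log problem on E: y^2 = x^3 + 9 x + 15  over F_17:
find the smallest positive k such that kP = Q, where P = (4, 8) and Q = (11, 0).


Enumerate multiples of P until we hit Q = (11, 0):
  1P = (4, 8)
  2P = (11, 0)
Match found at i = 2.

k = 2


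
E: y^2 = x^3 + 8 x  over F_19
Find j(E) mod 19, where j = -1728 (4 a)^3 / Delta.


Delta = -16(4 a^3 + 27 b^2) mod 19 = 7
-1728 * (4 a)^3 = -1728 * (4*8)^3 mod 19 = 12
j = 12 * 7^(-1) mod 19 = 18

j = 18 (mod 19)


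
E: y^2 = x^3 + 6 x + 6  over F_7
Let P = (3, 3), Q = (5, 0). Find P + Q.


P != Q, so use the chord formula.
s = (y2 - y1) / (x2 - x1) = (4) / (2) mod 7 = 2
x3 = s^2 - x1 - x2 mod 7 = 2^2 - 3 - 5 = 3
y3 = s (x1 - x3) - y1 mod 7 = 2 * (3 - 3) - 3 = 4

P + Q = (3, 4)


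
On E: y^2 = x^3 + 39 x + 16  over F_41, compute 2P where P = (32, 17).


Doubling: s = (3 x1^2 + a) / (2 y1)
s = (3*32^2 + 39) / (2*17) mod 41 = 30
x3 = s^2 - 2 x1 mod 41 = 30^2 - 2*32 = 16
y3 = s (x1 - x3) - y1 mod 41 = 30 * (32 - 16) - 17 = 12

2P = (16, 12)


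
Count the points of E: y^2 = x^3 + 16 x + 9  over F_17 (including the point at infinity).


For each x in F_17, count y with y^2 = x^3 + 16 x + 9 mod 17:
  x = 0: RHS = 9, y in [3, 14]  -> 2 point(s)
  x = 1: RHS = 9, y in [3, 14]  -> 2 point(s)
  x = 2: RHS = 15, y in [7, 10]  -> 2 point(s)
  x = 3: RHS = 16, y in [4, 13]  -> 2 point(s)
  x = 4: RHS = 1, y in [1, 16]  -> 2 point(s)
  x = 6: RHS = 15, y in [7, 10]  -> 2 point(s)
  x = 9: RHS = 15, y in [7, 10]  -> 2 point(s)
  x = 10: RHS = 13, y in [8, 9]  -> 2 point(s)
  x = 12: RHS = 8, y in [5, 12]  -> 2 point(s)
  x = 13: RHS = 0, y in [0]  -> 1 point(s)
  x = 14: RHS = 2, y in [6, 11]  -> 2 point(s)
  x = 16: RHS = 9, y in [3, 14]  -> 2 point(s)
Affine points: 23. Add the point at infinity: total = 24.

#E(F_17) = 24


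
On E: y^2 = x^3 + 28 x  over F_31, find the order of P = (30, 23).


Compute successive multiples of P until we hit O:
  1P = (30, 23)
  2P = (2, 8)
  3P = (24, 9)
  4P = (10, 3)
  5P = (23, 15)
  6P = (16, 24)
  7P = (13, 9)
  8P = (20, 29)
  ... (continuing to 32P)
  32P = O

ord(P) = 32


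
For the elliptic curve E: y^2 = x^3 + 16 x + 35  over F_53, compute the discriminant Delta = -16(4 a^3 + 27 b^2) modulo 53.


4 a^3 + 27 b^2 = 4*16^3 + 27*35^2 = 16384 + 33075 = 49459
Delta = -16 * (49459) = -791344
Delta mod 53 = 52

Delta = 52 (mod 53)


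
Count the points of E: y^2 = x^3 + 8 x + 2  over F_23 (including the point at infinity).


For each x in F_23, count y with y^2 = x^3 + 8 x + 2 mod 23:
  x = 0: RHS = 2, y in [5, 18]  -> 2 point(s)
  x = 2: RHS = 3, y in [7, 16]  -> 2 point(s)
  x = 4: RHS = 6, y in [11, 12]  -> 2 point(s)
  x = 5: RHS = 6, y in [11, 12]  -> 2 point(s)
  x = 6: RHS = 13, y in [6, 17]  -> 2 point(s)
  x = 8: RHS = 3, y in [7, 16]  -> 2 point(s)
  x = 10: RHS = 1, y in [1, 22]  -> 2 point(s)
  x = 11: RHS = 18, y in [8, 15]  -> 2 point(s)
  x = 12: RHS = 9, y in [3, 20]  -> 2 point(s)
  x = 13: RHS = 3, y in [7, 16]  -> 2 point(s)
  x = 14: RHS = 6, y in [11, 12]  -> 2 point(s)
  x = 15: RHS = 1, y in [1, 22]  -> 2 point(s)
  x = 21: RHS = 1, y in [1, 22]  -> 2 point(s)
  x = 22: RHS = 16, y in [4, 19]  -> 2 point(s)
Affine points: 28. Add the point at infinity: total = 29.

#E(F_23) = 29


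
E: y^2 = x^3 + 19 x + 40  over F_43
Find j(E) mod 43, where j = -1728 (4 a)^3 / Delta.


Delta = -16(4 a^3 + 27 b^2) mod 43 = 36
-1728 * (4 a)^3 = -1728 * (4*19)^3 mod 43 = 2
j = 2 * 36^(-1) mod 43 = 12

j = 12 (mod 43)


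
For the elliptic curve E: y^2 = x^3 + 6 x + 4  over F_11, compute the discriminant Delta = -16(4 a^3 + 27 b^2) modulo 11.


4 a^3 + 27 b^2 = 4*6^3 + 27*4^2 = 864 + 432 = 1296
Delta = -16 * (1296) = -20736
Delta mod 11 = 10

Delta = 10 (mod 11)


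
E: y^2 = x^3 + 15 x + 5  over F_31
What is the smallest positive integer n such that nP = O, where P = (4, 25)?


Compute successive multiples of P until we hit O:
  1P = (4, 25)
  2P = (6, 1)
  3P = (10, 16)
  4P = (27, 25)
  5P = (0, 6)
  6P = (5, 9)
  7P = (30, 19)
  8P = (22, 3)
  ... (continuing to 38P)
  38P = O

ord(P) = 38


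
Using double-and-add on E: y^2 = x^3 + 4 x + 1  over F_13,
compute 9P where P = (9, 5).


k = 9 = 1001_2 (binary, LSB first: 1001)
Double-and-add from P = (9, 5):
  bit 0 = 1: acc = O + (9, 5) = (9, 5)
  bit 1 = 0: acc unchanged = (9, 5)
  bit 2 = 0: acc unchanged = (9, 5)
  bit 3 = 1: acc = (9, 5) + (4, 9) = (10, 1)

9P = (10, 1)


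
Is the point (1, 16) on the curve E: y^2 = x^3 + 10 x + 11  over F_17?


Check whether y^2 = x^3 + 10 x + 11 (mod 17) for (x, y) = (1, 16).
LHS: y^2 = 16^2 mod 17 = 1
RHS: x^3 + 10 x + 11 = 1^3 + 10*1 + 11 mod 17 = 5
LHS != RHS

No, not on the curve


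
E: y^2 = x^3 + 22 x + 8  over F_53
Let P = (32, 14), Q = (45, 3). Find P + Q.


P != Q, so use the chord formula.
s = (y2 - y1) / (x2 - x1) = (42) / (13) mod 53 = 44
x3 = s^2 - x1 - x2 mod 53 = 44^2 - 32 - 45 = 4
y3 = s (x1 - x3) - y1 mod 53 = 44 * (32 - 4) - 14 = 52

P + Q = (4, 52)


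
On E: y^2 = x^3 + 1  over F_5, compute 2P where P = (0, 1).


Doubling: s = (3 x1^2 + a) / (2 y1)
s = (3*0^2 + 0) / (2*1) mod 5 = 0
x3 = s^2 - 2 x1 mod 5 = 0^2 - 2*0 = 0
y3 = s (x1 - x3) - y1 mod 5 = 0 * (0 - 0) - 1 = 4

2P = (0, 4)


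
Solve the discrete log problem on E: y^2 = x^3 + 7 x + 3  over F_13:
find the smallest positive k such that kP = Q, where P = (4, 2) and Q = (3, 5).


Enumerate multiples of P until we hit Q = (3, 5):
  1P = (4, 2)
  2P = (8, 8)
  3P = (0, 4)
  4P = (6, 12)
  5P = (2, 8)
  6P = (3, 8)
  7P = (3, 5)
Match found at i = 7.

k = 7


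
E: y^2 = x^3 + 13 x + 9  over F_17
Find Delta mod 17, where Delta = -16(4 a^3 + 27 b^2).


4 a^3 + 27 b^2 = 4*13^3 + 27*9^2 = 8788 + 2187 = 10975
Delta = -16 * (10975) = -175600
Delta mod 17 = 10

Delta = 10 (mod 17)


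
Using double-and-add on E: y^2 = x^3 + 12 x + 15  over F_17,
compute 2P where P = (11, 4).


k = 2 = 10_2 (binary, LSB first: 01)
Double-and-add from P = (11, 4):
  bit 0 = 0: acc unchanged = O
  bit 1 = 1: acc = O + (16, 6) = (16, 6)

2P = (16, 6)


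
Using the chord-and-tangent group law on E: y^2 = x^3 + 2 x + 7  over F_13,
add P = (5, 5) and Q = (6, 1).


P != Q, so use the chord formula.
s = (y2 - y1) / (x2 - x1) = (9) / (1) mod 13 = 9
x3 = s^2 - x1 - x2 mod 13 = 9^2 - 5 - 6 = 5
y3 = s (x1 - x3) - y1 mod 13 = 9 * (5 - 5) - 5 = 8

P + Q = (5, 8)


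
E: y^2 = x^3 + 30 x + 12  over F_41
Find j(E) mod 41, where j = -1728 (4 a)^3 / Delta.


Delta = -16(4 a^3 + 27 b^2) mod 41 = 16
-1728 * (4 a)^3 = -1728 * (4*30)^3 mod 41 = 39
j = 39 * 16^(-1) mod 41 = 5

j = 5 (mod 41)


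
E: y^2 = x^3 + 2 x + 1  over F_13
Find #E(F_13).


For each x in F_13, count y with y^2 = x^3 + 2 x + 1 mod 13:
  x = 0: RHS = 1, y in [1, 12]  -> 2 point(s)
  x = 1: RHS = 4, y in [2, 11]  -> 2 point(s)
  x = 2: RHS = 0, y in [0]  -> 1 point(s)
  x = 8: RHS = 9, y in [3, 10]  -> 2 point(s)
Affine points: 7. Add the point at infinity: total = 8.

#E(F_13) = 8


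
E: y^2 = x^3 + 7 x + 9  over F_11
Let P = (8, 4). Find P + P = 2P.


Doubling: s = (3 x1^2 + a) / (2 y1)
s = (3*8^2 + 7) / (2*4) mod 11 = 7
x3 = s^2 - 2 x1 mod 11 = 7^2 - 2*8 = 0
y3 = s (x1 - x3) - y1 mod 11 = 7 * (8 - 0) - 4 = 8

2P = (0, 8)


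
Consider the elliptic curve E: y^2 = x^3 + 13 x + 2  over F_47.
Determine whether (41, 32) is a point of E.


Check whether y^2 = x^3 + 13 x + 2 (mod 47) for (x, y) = (41, 32).
LHS: y^2 = 32^2 mod 47 = 37
RHS: x^3 + 13 x + 2 = 41^3 + 13*41 + 2 mod 47 = 37
LHS = RHS

Yes, on the curve


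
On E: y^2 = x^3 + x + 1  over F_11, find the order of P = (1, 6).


Compute successive multiples of P until we hit O:
  1P = (1, 6)
  2P = (3, 8)
  3P = (8, 9)
  4P = (6, 6)
  5P = (4, 5)
  6P = (0, 1)
  7P = (2, 0)
  8P = (0, 10)
  ... (continuing to 14P)
  14P = O

ord(P) = 14


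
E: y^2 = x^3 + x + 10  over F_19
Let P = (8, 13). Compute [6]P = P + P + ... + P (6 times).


k = 6 = 110_2 (binary, LSB first: 011)
Double-and-add from P = (8, 13):
  bit 0 = 0: acc unchanged = O
  bit 1 = 1: acc = O + (9, 11) = (9, 11)
  bit 2 = 1: acc = (9, 11) + (2, 1) = (5, 11)

6P = (5, 11)


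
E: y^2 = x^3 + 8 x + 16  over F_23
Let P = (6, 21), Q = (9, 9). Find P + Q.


P != Q, so use the chord formula.
s = (y2 - y1) / (x2 - x1) = (11) / (3) mod 23 = 19
x3 = s^2 - x1 - x2 mod 23 = 19^2 - 6 - 9 = 1
y3 = s (x1 - x3) - y1 mod 23 = 19 * (6 - 1) - 21 = 5

P + Q = (1, 5)


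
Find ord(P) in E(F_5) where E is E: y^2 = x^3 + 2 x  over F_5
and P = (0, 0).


Compute successive multiples of P until we hit O:
  1P = (0, 0)
  2P = O

ord(P) = 2


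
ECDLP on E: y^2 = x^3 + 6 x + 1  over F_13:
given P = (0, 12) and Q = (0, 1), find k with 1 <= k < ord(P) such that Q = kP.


Enumerate multiples of P until we hit Q = (0, 1):
  1P = (0, 12)
  2P = (9, 2)
  3P = (7, 3)
  4P = (5, 0)
  5P = (7, 10)
  6P = (9, 11)
  7P = (0, 1)
Match found at i = 7.

k = 7


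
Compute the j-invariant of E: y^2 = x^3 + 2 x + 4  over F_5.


Delta = -16(4 a^3 + 27 b^2) mod 5 = 1
-1728 * (4 a)^3 = -1728 * (4*2)^3 mod 5 = 4
j = 4 * 1^(-1) mod 5 = 4

j = 4 (mod 5)


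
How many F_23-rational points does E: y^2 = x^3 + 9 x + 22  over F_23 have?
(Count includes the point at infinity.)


For each x in F_23, count y with y^2 = x^3 + 9 x + 22 mod 23:
  x = 1: RHS = 9, y in [3, 20]  -> 2 point(s)
  x = 2: RHS = 2, y in [5, 18]  -> 2 point(s)
  x = 5: RHS = 8, y in [10, 13]  -> 2 point(s)
  x = 6: RHS = 16, y in [4, 19]  -> 2 point(s)
  x = 8: RHS = 8, y in [10, 13]  -> 2 point(s)
  x = 9: RHS = 4, y in [2, 21]  -> 2 point(s)
  x = 10: RHS = 8, y in [10, 13]  -> 2 point(s)
  x = 11: RHS = 3, y in [7, 16]  -> 2 point(s)
  x = 12: RHS = 18, y in [8, 15]  -> 2 point(s)
  x = 13: RHS = 13, y in [6, 17]  -> 2 point(s)
  x = 15: RHS = 13, y in [6, 17]  -> 2 point(s)
  x = 18: RHS = 13, y in [6, 17]  -> 2 point(s)
  x = 22: RHS = 12, y in [9, 14]  -> 2 point(s)
Affine points: 26. Add the point at infinity: total = 27.

#E(F_23) = 27


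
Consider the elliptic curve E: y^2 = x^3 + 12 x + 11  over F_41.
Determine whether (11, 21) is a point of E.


Check whether y^2 = x^3 + 12 x + 11 (mod 41) for (x, y) = (11, 21).
LHS: y^2 = 21^2 mod 41 = 31
RHS: x^3 + 12 x + 11 = 11^3 + 12*11 + 11 mod 41 = 39
LHS != RHS

No, not on the curve


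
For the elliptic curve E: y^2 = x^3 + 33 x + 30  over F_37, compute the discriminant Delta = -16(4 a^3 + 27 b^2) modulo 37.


4 a^3 + 27 b^2 = 4*33^3 + 27*30^2 = 143748 + 24300 = 168048
Delta = -16 * (168048) = -2688768
Delta mod 37 = 22

Delta = 22 (mod 37)


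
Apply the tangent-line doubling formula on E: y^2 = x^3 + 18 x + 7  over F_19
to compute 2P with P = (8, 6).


Doubling: s = (3 x1^2 + a) / (2 y1)
s = (3*8^2 + 18) / (2*6) mod 19 = 8
x3 = s^2 - 2 x1 mod 19 = 8^2 - 2*8 = 10
y3 = s (x1 - x3) - y1 mod 19 = 8 * (8 - 10) - 6 = 16

2P = (10, 16)


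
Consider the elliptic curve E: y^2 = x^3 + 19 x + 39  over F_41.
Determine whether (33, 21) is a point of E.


Check whether y^2 = x^3 + 19 x + 39 (mod 41) for (x, y) = (33, 21).
LHS: y^2 = 21^2 mod 41 = 31
RHS: x^3 + 19 x + 39 = 33^3 + 19*33 + 39 mod 41 = 31
LHS = RHS

Yes, on the curve


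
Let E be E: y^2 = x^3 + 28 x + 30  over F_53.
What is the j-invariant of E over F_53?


Delta = -16(4 a^3 + 27 b^2) mod 53 = 4
-1728 * (4 a)^3 = -1728 * (4*28)^3 mod 53 = 31
j = 31 * 4^(-1) mod 53 = 21

j = 21 (mod 53)


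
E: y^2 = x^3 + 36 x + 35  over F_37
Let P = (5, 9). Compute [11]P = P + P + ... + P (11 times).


k = 11 = 1011_2 (binary, LSB first: 1101)
Double-and-add from P = (5, 9):
  bit 0 = 1: acc = O + (5, 9) = (5, 9)
  bit 1 = 1: acc = (5, 9) + (27, 28) = (2, 2)
  bit 2 = 0: acc unchanged = (2, 2)
  bit 3 = 1: acc = (2, 2) + (8, 13) = (17, 26)

11P = (17, 26)


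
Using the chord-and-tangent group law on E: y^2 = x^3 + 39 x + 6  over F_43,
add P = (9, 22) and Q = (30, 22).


P != Q, so use the chord formula.
s = (y2 - y1) / (x2 - x1) = (0) / (21) mod 43 = 0
x3 = s^2 - x1 - x2 mod 43 = 0^2 - 9 - 30 = 4
y3 = s (x1 - x3) - y1 mod 43 = 0 * (9 - 4) - 22 = 21

P + Q = (4, 21)


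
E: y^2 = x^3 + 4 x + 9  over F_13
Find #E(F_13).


For each x in F_13, count y with y^2 = x^3 + 4 x + 9 mod 13:
  x = 0: RHS = 9, y in [3, 10]  -> 2 point(s)
  x = 1: RHS = 1, y in [1, 12]  -> 2 point(s)
  x = 2: RHS = 12, y in [5, 8]  -> 2 point(s)
  x = 3: RHS = 9, y in [3, 10]  -> 2 point(s)
  x = 7: RHS = 3, y in [4, 9]  -> 2 point(s)
  x = 10: RHS = 9, y in [3, 10]  -> 2 point(s)
  x = 12: RHS = 4, y in [2, 11]  -> 2 point(s)
Affine points: 14. Add the point at infinity: total = 15.

#E(F_13) = 15


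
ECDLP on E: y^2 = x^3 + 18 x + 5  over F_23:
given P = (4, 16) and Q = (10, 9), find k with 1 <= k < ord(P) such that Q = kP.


Enumerate multiples of P until we hit Q = (10, 9):
  1P = (4, 16)
  2P = (10, 9)
Match found at i = 2.

k = 2


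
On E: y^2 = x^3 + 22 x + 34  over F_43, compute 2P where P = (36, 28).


Doubling: s = (3 x1^2 + a) / (2 y1)
s = (3*36^2 + 22) / (2*28) mod 43 = 13
x3 = s^2 - 2 x1 mod 43 = 13^2 - 2*36 = 11
y3 = s (x1 - x3) - y1 mod 43 = 13 * (36 - 11) - 28 = 39

2P = (11, 39)


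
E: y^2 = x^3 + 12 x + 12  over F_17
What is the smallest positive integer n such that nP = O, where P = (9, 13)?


Compute successive multiples of P until we hit O:
  1P = (9, 13)
  2P = (16, 4)
  3P = (11, 9)
  4P = (1, 5)
  5P = (8, 5)
  6P = (13, 6)
  7P = (14, 0)
  8P = (13, 11)
  ... (continuing to 14P)
  14P = O

ord(P) = 14


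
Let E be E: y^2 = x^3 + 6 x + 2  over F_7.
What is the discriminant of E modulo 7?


4 a^3 + 27 b^2 = 4*6^3 + 27*2^2 = 864 + 108 = 972
Delta = -16 * (972) = -15552
Delta mod 7 = 2

Delta = 2 (mod 7)


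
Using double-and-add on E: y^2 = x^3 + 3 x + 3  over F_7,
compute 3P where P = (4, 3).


k = 3 = 11_2 (binary, LSB first: 11)
Double-and-add from P = (4, 3):
  bit 0 = 1: acc = O + (4, 3) = (4, 3)
  bit 1 = 1: acc = (4, 3) + (3, 2) = (1, 0)

3P = (1, 0)


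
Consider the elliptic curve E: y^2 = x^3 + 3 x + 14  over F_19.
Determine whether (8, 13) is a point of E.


Check whether y^2 = x^3 + 3 x + 14 (mod 19) for (x, y) = (8, 13).
LHS: y^2 = 13^2 mod 19 = 17
RHS: x^3 + 3 x + 14 = 8^3 + 3*8 + 14 mod 19 = 18
LHS != RHS

No, not on the curve


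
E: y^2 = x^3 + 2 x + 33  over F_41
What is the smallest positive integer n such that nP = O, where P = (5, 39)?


Compute successive multiples of P until we hit O:
  1P = (5, 39)
  2P = (30, 22)
  3P = (39, 12)
  4P = (1, 35)
  5P = (36, 12)
  6P = (20, 23)
  7P = (37, 17)
  8P = (7, 29)
  ... (continuing to 23P)
  23P = O

ord(P) = 23


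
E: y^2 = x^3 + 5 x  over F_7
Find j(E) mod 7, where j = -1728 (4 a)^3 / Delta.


Delta = -16(4 a^3 + 27 b^2) mod 7 = 1
-1728 * (4 a)^3 = -1728 * (4*5)^3 mod 7 = 6
j = 6 * 1^(-1) mod 7 = 6

j = 6 (mod 7)


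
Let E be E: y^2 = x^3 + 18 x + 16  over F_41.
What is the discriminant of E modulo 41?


4 a^3 + 27 b^2 = 4*18^3 + 27*16^2 = 23328 + 6912 = 30240
Delta = -16 * (30240) = -483840
Delta mod 41 = 1

Delta = 1 (mod 41)


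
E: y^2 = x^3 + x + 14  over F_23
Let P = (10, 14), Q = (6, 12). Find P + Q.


P != Q, so use the chord formula.
s = (y2 - y1) / (x2 - x1) = (21) / (19) mod 23 = 12
x3 = s^2 - x1 - x2 mod 23 = 12^2 - 10 - 6 = 13
y3 = s (x1 - x3) - y1 mod 23 = 12 * (10 - 13) - 14 = 19

P + Q = (13, 19)


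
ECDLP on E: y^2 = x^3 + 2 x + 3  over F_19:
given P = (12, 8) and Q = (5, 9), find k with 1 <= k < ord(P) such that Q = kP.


Enumerate multiples of P until we hit Q = (5, 9):
  1P = (12, 8)
  2P = (15, 8)
  3P = (11, 11)
  4P = (5, 9)
Match found at i = 4.

k = 4


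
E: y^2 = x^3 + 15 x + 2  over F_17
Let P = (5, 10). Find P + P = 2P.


Doubling: s = (3 x1^2 + a) / (2 y1)
s = (3*5^2 + 15) / (2*10) mod 17 = 13
x3 = s^2 - 2 x1 mod 17 = 13^2 - 2*5 = 6
y3 = s (x1 - x3) - y1 mod 17 = 13 * (5 - 6) - 10 = 11

2P = (6, 11)


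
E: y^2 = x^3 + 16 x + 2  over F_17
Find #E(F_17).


For each x in F_17, count y with y^2 = x^3 + 16 x + 2 mod 17:
  x = 0: RHS = 2, y in [6, 11]  -> 2 point(s)
  x = 1: RHS = 2, y in [6, 11]  -> 2 point(s)
  x = 2: RHS = 8, y in [5, 12]  -> 2 point(s)
  x = 3: RHS = 9, y in [3, 14]  -> 2 point(s)
  x = 6: RHS = 8, y in [5, 12]  -> 2 point(s)
  x = 7: RHS = 15, y in [7, 10]  -> 2 point(s)
  x = 8: RHS = 13, y in [8, 9]  -> 2 point(s)
  x = 9: RHS = 8, y in [5, 12]  -> 2 point(s)
  x = 11: RHS = 13, y in [8, 9]  -> 2 point(s)
  x = 12: RHS = 1, y in [1, 16]  -> 2 point(s)
  x = 15: RHS = 13, y in [8, 9]  -> 2 point(s)
  x = 16: RHS = 2, y in [6, 11]  -> 2 point(s)
Affine points: 24. Add the point at infinity: total = 25.

#E(F_17) = 25


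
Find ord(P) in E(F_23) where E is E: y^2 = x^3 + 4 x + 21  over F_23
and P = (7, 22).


Compute successive multiples of P until we hit O:
  1P = (7, 22)
  2P = (11, 4)
  3P = (8, 17)
  4P = (10, 16)
  5P = (10, 7)
  6P = (8, 6)
  7P = (11, 19)
  8P = (7, 1)
  ... (continuing to 9P)
  9P = O

ord(P) = 9


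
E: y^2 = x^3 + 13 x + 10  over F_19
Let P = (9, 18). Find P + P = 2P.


Doubling: s = (3 x1^2 + a) / (2 y1)
s = (3*9^2 + 13) / (2*18) mod 19 = 5
x3 = s^2 - 2 x1 mod 19 = 5^2 - 2*9 = 7
y3 = s (x1 - x3) - y1 mod 19 = 5 * (9 - 7) - 18 = 11

2P = (7, 11)


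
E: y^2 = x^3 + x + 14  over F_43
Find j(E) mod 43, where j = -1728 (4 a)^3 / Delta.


Delta = -16(4 a^3 + 27 b^2) mod 43 = 17
-1728 * (4 a)^3 = -1728 * (4*1)^3 mod 43 = 4
j = 4 * 17^(-1) mod 43 = 23

j = 23 (mod 43)


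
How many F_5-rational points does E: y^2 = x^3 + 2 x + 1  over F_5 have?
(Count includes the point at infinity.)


For each x in F_5, count y with y^2 = x^3 + 2 x + 1 mod 5:
  x = 0: RHS = 1, y in [1, 4]  -> 2 point(s)
  x = 1: RHS = 4, y in [2, 3]  -> 2 point(s)
  x = 3: RHS = 4, y in [2, 3]  -> 2 point(s)
Affine points: 6. Add the point at infinity: total = 7.

#E(F_5) = 7


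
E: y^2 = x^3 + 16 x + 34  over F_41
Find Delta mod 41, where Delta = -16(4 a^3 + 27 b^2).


4 a^3 + 27 b^2 = 4*16^3 + 27*34^2 = 16384 + 31212 = 47596
Delta = -16 * (47596) = -761536
Delta mod 41 = 39

Delta = 39 (mod 41)


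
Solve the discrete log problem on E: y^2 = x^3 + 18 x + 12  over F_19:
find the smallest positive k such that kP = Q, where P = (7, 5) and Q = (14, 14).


Enumerate multiples of P until we hit Q = (14, 14):
  1P = (7, 5)
  2P = (16, 8)
  3P = (13, 12)
  4P = (3, 6)
  5P = (15, 16)
  6P = (17, 5)
  7P = (14, 14)
Match found at i = 7.

k = 7


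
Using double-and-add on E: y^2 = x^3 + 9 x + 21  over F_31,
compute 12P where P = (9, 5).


k = 12 = 1100_2 (binary, LSB first: 0011)
Double-and-add from P = (9, 5):
  bit 0 = 0: acc unchanged = O
  bit 1 = 0: acc unchanged = O
  bit 2 = 1: acc = O + (15, 20) = (15, 20)
  bit 3 = 1: acc = (15, 20) + (11, 5) = (21, 4)

12P = (21, 4)


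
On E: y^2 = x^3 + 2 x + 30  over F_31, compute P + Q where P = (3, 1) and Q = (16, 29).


P != Q, so use the chord formula.
s = (y2 - y1) / (x2 - x1) = (28) / (13) mod 31 = 26
x3 = s^2 - x1 - x2 mod 31 = 26^2 - 3 - 16 = 6
y3 = s (x1 - x3) - y1 mod 31 = 26 * (3 - 6) - 1 = 14

P + Q = (6, 14)


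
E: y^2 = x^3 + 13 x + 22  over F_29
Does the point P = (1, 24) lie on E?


Check whether y^2 = x^3 + 13 x + 22 (mod 29) for (x, y) = (1, 24).
LHS: y^2 = 24^2 mod 29 = 25
RHS: x^3 + 13 x + 22 = 1^3 + 13*1 + 22 mod 29 = 7
LHS != RHS

No, not on the curve


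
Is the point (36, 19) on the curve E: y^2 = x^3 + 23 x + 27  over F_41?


Check whether y^2 = x^3 + 23 x + 27 (mod 41) for (x, y) = (36, 19).
LHS: y^2 = 19^2 mod 41 = 33
RHS: x^3 + 23 x + 27 = 36^3 + 23*36 + 27 mod 41 = 33
LHS = RHS

Yes, on the curve


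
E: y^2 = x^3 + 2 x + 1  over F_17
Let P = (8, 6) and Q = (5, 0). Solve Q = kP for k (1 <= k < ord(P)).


Enumerate multiples of P until we hit Q = (5, 0):
  1P = (8, 6)
  2P = (5, 0)
Match found at i = 2.

k = 2


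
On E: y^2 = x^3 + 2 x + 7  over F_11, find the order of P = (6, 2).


Compute successive multiples of P until we hit O:
  1P = (6, 2)
  2P = (10, 9)
  3P = (7, 10)
  4P = (7, 1)
  5P = (10, 2)
  6P = (6, 9)
  7P = O

ord(P) = 7


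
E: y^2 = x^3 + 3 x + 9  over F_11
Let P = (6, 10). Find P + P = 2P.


Doubling: s = (3 x1^2 + a) / (2 y1)
s = (3*6^2 + 3) / (2*10) mod 11 = 5
x3 = s^2 - 2 x1 mod 11 = 5^2 - 2*6 = 2
y3 = s (x1 - x3) - y1 mod 11 = 5 * (6 - 2) - 10 = 10

2P = (2, 10)


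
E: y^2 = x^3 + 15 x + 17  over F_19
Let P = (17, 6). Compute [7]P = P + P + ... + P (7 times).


k = 7 = 111_2 (binary, LSB first: 111)
Double-and-add from P = (17, 6):
  bit 0 = 1: acc = O + (17, 6) = (17, 6)
  bit 1 = 1: acc = (17, 6) + (15, 8) = (7, 3)
  bit 2 = 1: acc = (7, 3) + (12, 5) = (7, 16)

7P = (7, 16)


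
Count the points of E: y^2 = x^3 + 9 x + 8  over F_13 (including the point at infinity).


For each x in F_13, count y with y^2 = x^3 + 9 x + 8 mod 13:
  x = 3: RHS = 10, y in [6, 7]  -> 2 point(s)
  x = 4: RHS = 4, y in [2, 11]  -> 2 point(s)
  x = 5: RHS = 9, y in [3, 10]  -> 2 point(s)
  x = 9: RHS = 12, y in [5, 8]  -> 2 point(s)
Affine points: 8. Add the point at infinity: total = 9.

#E(F_13) = 9


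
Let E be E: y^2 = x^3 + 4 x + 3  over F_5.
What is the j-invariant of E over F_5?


Delta = -16(4 a^3 + 27 b^2) mod 5 = 1
-1728 * (4 a)^3 = -1728 * (4*4)^3 mod 5 = 2
j = 2 * 1^(-1) mod 5 = 2

j = 2 (mod 5)


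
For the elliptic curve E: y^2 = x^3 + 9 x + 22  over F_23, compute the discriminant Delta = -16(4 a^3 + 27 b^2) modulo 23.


4 a^3 + 27 b^2 = 4*9^3 + 27*22^2 = 2916 + 13068 = 15984
Delta = -16 * (15984) = -255744
Delta mod 23 = 16

Delta = 16 (mod 23)


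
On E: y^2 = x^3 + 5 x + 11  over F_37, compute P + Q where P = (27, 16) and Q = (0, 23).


P != Q, so use the chord formula.
s = (y2 - y1) / (x2 - x1) = (7) / (10) mod 37 = 34
x3 = s^2 - x1 - x2 mod 37 = 34^2 - 27 - 0 = 19
y3 = s (x1 - x3) - y1 mod 37 = 34 * (27 - 19) - 16 = 34

P + Q = (19, 34)


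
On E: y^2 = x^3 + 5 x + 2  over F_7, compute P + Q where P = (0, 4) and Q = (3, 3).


P != Q, so use the chord formula.
s = (y2 - y1) / (x2 - x1) = (6) / (3) mod 7 = 2
x3 = s^2 - x1 - x2 mod 7 = 2^2 - 0 - 3 = 1
y3 = s (x1 - x3) - y1 mod 7 = 2 * (0 - 1) - 4 = 1

P + Q = (1, 1)


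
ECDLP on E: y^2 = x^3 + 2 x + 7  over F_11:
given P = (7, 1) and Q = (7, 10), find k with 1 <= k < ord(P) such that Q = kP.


Enumerate multiples of P until we hit Q = (7, 10):
  1P = (7, 1)
  2P = (6, 2)
  3P = (10, 2)
  4P = (10, 9)
  5P = (6, 9)
  6P = (7, 10)
Match found at i = 6.

k = 6


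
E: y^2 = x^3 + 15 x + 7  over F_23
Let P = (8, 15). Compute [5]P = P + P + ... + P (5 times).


k = 5 = 101_2 (binary, LSB first: 101)
Double-and-add from P = (8, 15):
  bit 0 = 1: acc = O + (8, 15) = (8, 15)
  bit 1 = 0: acc unchanged = (8, 15)
  bit 2 = 1: acc = (8, 15) + (17, 0) = (11, 13)

5P = (11, 13)


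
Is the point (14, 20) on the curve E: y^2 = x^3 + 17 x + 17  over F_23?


Check whether y^2 = x^3 + 17 x + 17 (mod 23) for (x, y) = (14, 20).
LHS: y^2 = 20^2 mod 23 = 9
RHS: x^3 + 17 x + 17 = 14^3 + 17*14 + 17 mod 23 = 9
LHS = RHS

Yes, on the curve


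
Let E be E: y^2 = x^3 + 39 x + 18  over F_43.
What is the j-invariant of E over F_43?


Delta = -16(4 a^3 + 27 b^2) mod 43 = 8
-1728 * (4 a)^3 = -1728 * (4*39)^3 mod 43 = 2
j = 2 * 8^(-1) mod 43 = 11

j = 11 (mod 43)


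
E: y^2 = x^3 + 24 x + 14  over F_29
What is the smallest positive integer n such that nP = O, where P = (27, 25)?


Compute successive multiples of P until we hit O:
  1P = (27, 25)
  2P = (17, 17)
  3P = (10, 6)
  4P = (8, 15)
  5P = (24, 1)
  6P = (13, 0)
  7P = (24, 28)
  8P = (8, 14)
  ... (continuing to 12P)
  12P = O

ord(P) = 12


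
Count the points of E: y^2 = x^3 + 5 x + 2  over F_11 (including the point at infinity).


For each x in F_11, count y with y^2 = x^3 + 5 x + 2 mod 11:
  x = 2: RHS = 9, y in [3, 8]  -> 2 point(s)
  x = 3: RHS = 0, y in [0]  -> 1 point(s)
  x = 4: RHS = 9, y in [3, 8]  -> 2 point(s)
  x = 5: RHS = 9, y in [3, 8]  -> 2 point(s)
  x = 8: RHS = 4, y in [2, 9]  -> 2 point(s)
Affine points: 9. Add the point at infinity: total = 10.

#E(F_11) = 10


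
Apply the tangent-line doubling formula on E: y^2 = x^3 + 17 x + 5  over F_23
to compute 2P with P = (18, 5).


Doubling: s = (3 x1^2 + a) / (2 y1)
s = (3*18^2 + 17) / (2*5) mod 23 = 0
x3 = s^2 - 2 x1 mod 23 = 0^2 - 2*18 = 10
y3 = s (x1 - x3) - y1 mod 23 = 0 * (18 - 10) - 5 = 18

2P = (10, 18)


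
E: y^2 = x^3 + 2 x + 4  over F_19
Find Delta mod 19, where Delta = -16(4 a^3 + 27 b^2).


4 a^3 + 27 b^2 = 4*2^3 + 27*4^2 = 32 + 432 = 464
Delta = -16 * (464) = -7424
Delta mod 19 = 5

Delta = 5 (mod 19)


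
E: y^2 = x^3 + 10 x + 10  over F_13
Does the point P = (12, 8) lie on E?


Check whether y^2 = x^3 + 10 x + 10 (mod 13) for (x, y) = (12, 8).
LHS: y^2 = 8^2 mod 13 = 12
RHS: x^3 + 10 x + 10 = 12^3 + 10*12 + 10 mod 13 = 12
LHS = RHS

Yes, on the curve
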